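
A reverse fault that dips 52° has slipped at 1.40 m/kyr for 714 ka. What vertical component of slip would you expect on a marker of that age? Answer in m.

dip-slip = rate × time = 1.40 m/kyr × 714 ka = 999.6 m
throw = dip-slip × sin(dip) = 999.6 × sin(52°) = 788 m

788 m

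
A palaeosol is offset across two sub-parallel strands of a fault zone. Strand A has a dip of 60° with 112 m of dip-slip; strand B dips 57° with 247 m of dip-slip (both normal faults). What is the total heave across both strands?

191 m

heave_A = 112 × cos(60°) = 56 m
heave_B = 247 × cos(57°) = 134.5 m
total = 56 + 134.5 = 191 m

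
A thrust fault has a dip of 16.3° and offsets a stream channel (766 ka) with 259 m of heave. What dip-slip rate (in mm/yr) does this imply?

dip-slip = heave / cos(dip) = 259 m / cos(16.3°) = 269.8 m
rate = 269.8 m / 766 ka = 0.000352 m/yr = 0.352 mm/yr

0.352 mm/yr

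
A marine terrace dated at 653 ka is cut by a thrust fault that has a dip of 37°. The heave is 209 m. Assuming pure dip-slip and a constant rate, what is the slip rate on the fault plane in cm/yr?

0.0401 cm/yr

dip-slip = heave / cos(dip) = 209 m / cos(37°) = 261.7 m
rate = 261.7 m / 653 ka = 0.000401 m/yr = 0.0401 cm/yr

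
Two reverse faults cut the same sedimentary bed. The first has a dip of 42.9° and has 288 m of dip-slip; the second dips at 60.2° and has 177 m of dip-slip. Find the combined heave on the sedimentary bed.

heave_A = 288 × cos(42.9°) = 211 m
heave_B = 177 × cos(60.2°) = 87.96 m
total = 211 + 87.96 = 299 m

299 m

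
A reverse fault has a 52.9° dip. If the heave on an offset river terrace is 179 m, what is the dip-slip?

297 m

dip-slip = heave / cos(dip) = 179 / cos(52.9°) = 297 m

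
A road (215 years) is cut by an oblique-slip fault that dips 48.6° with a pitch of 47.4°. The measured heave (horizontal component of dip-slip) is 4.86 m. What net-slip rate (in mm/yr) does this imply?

46.4 mm/yr

dip-slip = heave / cos(dip) = 4.86 / cos(48.6°) = 7.349 m
net slip = dip-slip / sin(rake) = 7.349 / sin(47.4°) = 9.984 m
rate = 9.984 m / 215 years = 0.0464 m/yr = 46.4 mm/yr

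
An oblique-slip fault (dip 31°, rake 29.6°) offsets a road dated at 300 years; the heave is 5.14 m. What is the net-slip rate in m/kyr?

40.5 m/kyr

dip-slip = heave / cos(dip) = 5.14 / cos(31°) = 5.996 m
net slip = dip-slip / sin(rake) = 5.996 / sin(29.6°) = 12.14 m
rate = 12.14 m / 300 years = 0.0405 m/yr = 40.5 m/kyr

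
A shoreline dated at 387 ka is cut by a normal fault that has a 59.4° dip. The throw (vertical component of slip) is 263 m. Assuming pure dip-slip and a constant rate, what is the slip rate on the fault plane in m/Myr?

dip-slip = throw / sin(dip) = 263 m / sin(59.4°) = 305.6 m
rate = 305.6 m / 387 ka = 0.000790 m/yr = 790 m/Myr

790 m/Myr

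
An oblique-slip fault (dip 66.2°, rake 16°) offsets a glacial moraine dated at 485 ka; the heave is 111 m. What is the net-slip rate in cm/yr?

0.206 cm/yr

dip-slip = heave / cos(dip) = 111 / cos(66.2°) = 275.1 m
net slip = dip-slip / sin(rake) = 275.1 / sin(16°) = 997.9 m
rate = 997.9 m / 485 ka = 0.00206 m/yr = 0.206 cm/yr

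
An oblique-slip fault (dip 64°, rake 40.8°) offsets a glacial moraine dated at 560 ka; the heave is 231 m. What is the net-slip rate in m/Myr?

dip-slip = heave / cos(dip) = 231 / cos(64°) = 527 m
net slip = dip-slip / sin(rake) = 527 / sin(40.8°) = 806.4 m
rate = 806.4 m / 560 ka = 0.00144 m/yr = 1440 m/Myr

1440 m/Myr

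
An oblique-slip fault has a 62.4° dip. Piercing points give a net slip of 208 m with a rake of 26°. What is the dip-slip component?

91.2 m

dip-slip = net slip × sin(rake) = 208 m × sin(26°) = 91.2 m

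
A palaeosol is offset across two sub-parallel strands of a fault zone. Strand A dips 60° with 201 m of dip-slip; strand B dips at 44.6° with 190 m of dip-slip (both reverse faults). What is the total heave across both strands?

heave_A = 201 × cos(60°) = 100.5 m
heave_B = 190 × cos(44.6°) = 135.3 m
total = 100.5 + 135.3 = 236 m

236 m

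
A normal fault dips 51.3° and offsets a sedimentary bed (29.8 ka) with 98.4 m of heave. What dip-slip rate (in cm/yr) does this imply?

dip-slip = heave / cos(dip) = 98.4 m / cos(51.3°) = 157.4 m
rate = 157.4 m / 29.8 ka = 0.00528 m/yr = 0.528 cm/yr

0.528 cm/yr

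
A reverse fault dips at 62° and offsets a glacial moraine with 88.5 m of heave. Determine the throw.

166 m

throw = heave × tan(dip) = 88.5 × tan(62°) = 166 m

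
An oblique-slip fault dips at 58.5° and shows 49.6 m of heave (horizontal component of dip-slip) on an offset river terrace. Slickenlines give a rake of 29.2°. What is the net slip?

dip-slip = heave / cos(dip) = 49.6 / cos(58.5°) = 94.93 m
net slip = dip-slip / sin(rake) = 94.93 / sin(29.2°) = 195 m

195 m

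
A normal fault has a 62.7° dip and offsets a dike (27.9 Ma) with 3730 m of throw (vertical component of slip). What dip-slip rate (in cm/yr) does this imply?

dip-slip = throw / sin(dip) = 3730 m / sin(62.7°) = 4198 m
rate = 4198 m / 27.9 Ma = 0.000150 m/yr = 0.0150 cm/yr

0.0150 cm/yr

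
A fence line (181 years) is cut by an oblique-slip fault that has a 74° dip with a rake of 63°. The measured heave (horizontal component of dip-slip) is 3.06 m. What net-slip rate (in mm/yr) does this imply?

dip-slip = heave / cos(dip) = 3.06 / cos(74°) = 11.10 m
net slip = dip-slip / sin(rake) = 11.10 / sin(63°) = 12.46 m
rate = 12.46 m / 181 years = 0.0688 m/yr = 68.8 mm/yr

68.8 mm/yr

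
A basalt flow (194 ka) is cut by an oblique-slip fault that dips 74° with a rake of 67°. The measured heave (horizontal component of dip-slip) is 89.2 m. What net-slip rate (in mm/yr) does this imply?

dip-slip = heave / cos(dip) = 89.2 / cos(74°) = 323.6 m
net slip = dip-slip / sin(rake) = 323.6 / sin(67°) = 351.6 m
rate = 351.6 m / 194 ka = 0.00181 m/yr = 1.81 mm/yr

1.81 mm/yr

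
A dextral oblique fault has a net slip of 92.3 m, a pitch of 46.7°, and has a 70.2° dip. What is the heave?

dip-slip = net slip × sin(rake) = 92.3 m × sin(46.7°) = 67.17 m
heave = dip-slip × cos(dip) = 67.17 × cos(70.2°) = 22.8 m

22.8 m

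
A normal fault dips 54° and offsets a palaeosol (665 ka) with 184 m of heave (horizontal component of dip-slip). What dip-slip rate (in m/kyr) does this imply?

dip-slip = heave / cos(dip) = 184 m / cos(54°) = 313 m
rate = 313 m / 665 ka = 0.000471 m/yr = 0.471 m/kyr

0.471 m/kyr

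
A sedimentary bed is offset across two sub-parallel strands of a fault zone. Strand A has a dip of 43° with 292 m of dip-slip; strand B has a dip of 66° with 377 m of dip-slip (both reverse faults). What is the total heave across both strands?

367 m

heave_A = 292 × cos(43°) = 213.6 m
heave_B = 377 × cos(66°) = 153.3 m
total = 213.6 + 153.3 = 367 m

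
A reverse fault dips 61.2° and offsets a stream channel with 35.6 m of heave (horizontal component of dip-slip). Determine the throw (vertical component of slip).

throw = heave × tan(dip) = 35.6 × tan(61.2°) = 64.8 m

64.8 m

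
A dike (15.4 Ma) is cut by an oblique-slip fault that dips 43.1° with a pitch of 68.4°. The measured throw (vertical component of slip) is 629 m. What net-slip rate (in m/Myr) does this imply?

dip-slip = throw / sin(dip) = 629 / sin(43.1°) = 920.6 m
net slip = dip-slip / sin(rake) = 920.6 / sin(68.4°) = 990.1 m
rate = 990.1 m / 15.4 Ma = 0.0000643 m/yr = 64.3 m/Myr

64.3 m/Myr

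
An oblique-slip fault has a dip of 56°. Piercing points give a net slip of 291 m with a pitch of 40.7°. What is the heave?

106 m

dip-slip = net slip × sin(rake) = 291 m × sin(40.7°) = 189.8 m
heave = dip-slip × cos(dip) = 189.8 × cos(56°) = 106 m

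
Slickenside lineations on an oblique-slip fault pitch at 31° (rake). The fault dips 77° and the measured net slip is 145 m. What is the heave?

dip-slip = net slip × sin(rake) = 145 m × sin(31°) = 74.68 m
heave = dip-slip × cos(dip) = 74.68 × cos(77°) = 16.8 m

16.8 m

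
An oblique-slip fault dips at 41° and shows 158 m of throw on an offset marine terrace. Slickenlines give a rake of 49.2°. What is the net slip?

318 m

dip-slip = throw / sin(dip) = 158 / sin(41°) = 240.8 m
net slip = dip-slip / sin(rake) = 240.8 / sin(49.2°) = 318 m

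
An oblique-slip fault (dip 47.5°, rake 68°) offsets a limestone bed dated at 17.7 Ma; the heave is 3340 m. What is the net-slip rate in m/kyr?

dip-slip = heave / cos(dip) = 3340 / cos(47.5°) = 4944 m
net slip = dip-slip / sin(rake) = 4944 / sin(68°) = 5332 m
rate = 5332 m / 17.7 Ma = 0.000301 m/yr = 0.301 m/kyr

0.301 m/kyr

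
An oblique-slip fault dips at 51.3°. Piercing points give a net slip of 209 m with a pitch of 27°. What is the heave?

59.3 m

dip-slip = net slip × sin(rake) = 209 m × sin(27°) = 94.88 m
heave = dip-slip × cos(dip) = 94.88 × cos(51.3°) = 59.3 m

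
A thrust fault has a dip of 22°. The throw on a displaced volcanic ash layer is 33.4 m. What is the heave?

82.7 m

heave = throw / tan(dip) = 33.4 / tan(22°) = 82.7 m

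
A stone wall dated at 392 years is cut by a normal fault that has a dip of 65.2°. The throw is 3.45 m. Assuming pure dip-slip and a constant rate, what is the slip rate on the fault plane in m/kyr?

dip-slip = throw / sin(dip) = 3.45 m / sin(65.2°) = 3.800 m
rate = 3.800 m / 392 years = 0.00970 m/yr = 9.70 m/kyr

9.70 m/kyr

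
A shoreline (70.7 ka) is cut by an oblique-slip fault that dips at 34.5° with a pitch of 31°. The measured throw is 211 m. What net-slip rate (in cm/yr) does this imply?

dip-slip = throw / sin(dip) = 211 / sin(34.5°) = 372.5 m
net slip = dip-slip / sin(rake) = 372.5 / sin(31°) = 723.3 m
rate = 723.3 m / 70.7 ka = 0.0102 m/yr = 1.02 cm/yr

1.02 cm/yr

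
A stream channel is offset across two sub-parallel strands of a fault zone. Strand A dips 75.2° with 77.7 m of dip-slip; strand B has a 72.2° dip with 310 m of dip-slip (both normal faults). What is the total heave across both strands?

115 m

heave_A = 77.7 × cos(75.2°) = 19.85 m
heave_B = 310 × cos(72.2°) = 94.77 m
total = 19.85 + 94.77 = 115 m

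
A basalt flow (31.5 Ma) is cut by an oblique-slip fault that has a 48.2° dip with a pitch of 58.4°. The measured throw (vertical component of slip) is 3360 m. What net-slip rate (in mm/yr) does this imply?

dip-slip = throw / sin(dip) = 3360 / sin(48.2°) = 4507 m
net slip = dip-slip / sin(rake) = 4507 / sin(58.4°) = 5292 m
rate = 5292 m / 31.5 Ma = 0.000168 m/yr = 0.168 mm/yr

0.168 mm/yr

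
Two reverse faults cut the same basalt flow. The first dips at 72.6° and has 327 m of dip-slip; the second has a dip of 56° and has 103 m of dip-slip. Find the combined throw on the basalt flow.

397 m

throw_A = 327 × sin(72.6°) = 312 m
throw_B = 103 × sin(56°) = 85.39 m
total = 312 + 85.39 = 397 m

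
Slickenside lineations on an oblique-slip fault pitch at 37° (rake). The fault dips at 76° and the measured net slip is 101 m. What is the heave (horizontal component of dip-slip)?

14.7 m

dip-slip = net slip × sin(rake) = 101 m × sin(37°) = 60.78 m
heave = dip-slip × cos(dip) = 60.78 × cos(76°) = 14.7 m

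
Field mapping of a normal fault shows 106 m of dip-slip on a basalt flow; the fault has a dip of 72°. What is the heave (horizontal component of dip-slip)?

32.8 m

heave = dip-slip × cos(dip) = 106 m × cos(72°) = 32.8 m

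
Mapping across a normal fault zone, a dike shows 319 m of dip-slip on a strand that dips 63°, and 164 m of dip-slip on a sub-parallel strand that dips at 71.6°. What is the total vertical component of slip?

440 m

throw_A = 319 × sin(63°) = 284.2 m
throw_B = 164 × sin(71.6°) = 155.6 m
total = 284.2 + 155.6 = 440 m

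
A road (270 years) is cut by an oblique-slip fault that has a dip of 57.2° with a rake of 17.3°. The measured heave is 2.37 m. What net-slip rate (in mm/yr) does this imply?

54.5 mm/yr

dip-slip = heave / cos(dip) = 2.37 / cos(57.2°) = 4.375 m
net slip = dip-slip / sin(rake) = 4.375 / sin(17.3°) = 14.71 m
rate = 14.71 m / 270 years = 0.0545 m/yr = 54.5 mm/yr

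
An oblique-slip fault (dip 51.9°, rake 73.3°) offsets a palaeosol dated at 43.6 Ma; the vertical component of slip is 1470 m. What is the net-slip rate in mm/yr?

0.0447 mm/yr

dip-slip = throw / sin(dip) = 1470 / sin(51.9°) = 1868 m
net slip = dip-slip / sin(rake) = 1868 / sin(73.3°) = 1950 m
rate = 1950 m / 43.6 Ma = 0.0000447 m/yr = 0.0447 mm/yr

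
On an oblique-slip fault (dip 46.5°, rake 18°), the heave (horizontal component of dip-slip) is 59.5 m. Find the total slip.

dip-slip = heave / cos(dip) = 59.5 / cos(46.5°) = 86.44 m
net slip = dip-slip / sin(rake) = 86.44 / sin(18°) = 280 m

280 m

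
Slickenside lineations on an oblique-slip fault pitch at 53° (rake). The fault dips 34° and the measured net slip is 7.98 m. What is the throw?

3.56 m

dip-slip = net slip × sin(rake) = 7.98 m × sin(53°) = 6.373 m
throw = dip-slip × sin(dip) = 6.373 × sin(34°) = 3.56 m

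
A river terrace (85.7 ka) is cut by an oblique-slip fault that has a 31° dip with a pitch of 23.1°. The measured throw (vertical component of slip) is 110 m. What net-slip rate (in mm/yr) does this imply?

dip-slip = throw / sin(dip) = 110 / sin(31°) = 213.6 m
net slip = dip-slip / sin(rake) = 213.6 / sin(23.1°) = 544.4 m
rate = 544.4 m / 85.7 ka = 0.00635 m/yr = 6.35 mm/yr

6.35 mm/yr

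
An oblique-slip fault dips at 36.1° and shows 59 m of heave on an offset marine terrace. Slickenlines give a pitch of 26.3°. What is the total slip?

165 m

dip-slip = heave / cos(dip) = 59 / cos(36.1°) = 73.02 m
net slip = dip-slip / sin(rake) = 73.02 / sin(26.3°) = 165 m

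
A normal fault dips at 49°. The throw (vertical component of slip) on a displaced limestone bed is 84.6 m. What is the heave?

73.5 m

heave = throw / tan(dip) = 84.6 / tan(49°) = 73.5 m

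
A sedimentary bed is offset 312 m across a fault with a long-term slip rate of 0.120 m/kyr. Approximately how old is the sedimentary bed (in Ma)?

age = offset / rate = 312 m / (0.120 m/kyr) = 2.6e+06 yr = 2.60 Ma

2.60 Ma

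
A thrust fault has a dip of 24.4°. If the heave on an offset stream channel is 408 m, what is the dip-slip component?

448 m

dip-slip = heave / cos(dip) = 408 / cos(24.4°) = 448 m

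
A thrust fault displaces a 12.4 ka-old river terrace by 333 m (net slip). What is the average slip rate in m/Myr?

rate = 333 m / 12.4 ka = 0.0269 m/yr = 26900 m/Myr

26900 m/Myr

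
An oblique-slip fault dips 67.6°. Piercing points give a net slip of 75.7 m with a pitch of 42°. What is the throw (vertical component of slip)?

46.8 m

dip-slip = net slip × sin(rake) = 75.7 m × sin(42°) = 50.65 m
throw = dip-slip × sin(dip) = 50.65 × sin(67.6°) = 46.8 m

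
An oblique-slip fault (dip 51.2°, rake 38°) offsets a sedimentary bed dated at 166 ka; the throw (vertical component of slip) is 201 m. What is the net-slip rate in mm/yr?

2.52 mm/yr

dip-slip = throw / sin(dip) = 201 / sin(51.2°) = 257.9 m
net slip = dip-slip / sin(rake) = 257.9 / sin(38°) = 418.9 m
rate = 418.9 m / 166 ka = 0.00252 m/yr = 2.52 mm/yr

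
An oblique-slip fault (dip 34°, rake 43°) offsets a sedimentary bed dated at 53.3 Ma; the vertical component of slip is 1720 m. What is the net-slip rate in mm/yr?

dip-slip = throw / sin(dip) = 1720 / sin(34°) = 3076 m
net slip = dip-slip / sin(rake) = 3076 / sin(43°) = 4510 m
rate = 4510 m / 53.3 Ma = 0.0000846 m/yr = 0.0846 mm/yr

0.0846 mm/yr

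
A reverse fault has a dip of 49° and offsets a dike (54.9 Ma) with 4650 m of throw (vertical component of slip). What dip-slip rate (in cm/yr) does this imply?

0.0112 cm/yr

dip-slip = throw / sin(dip) = 4650 m / sin(49°) = 6161 m
rate = 6161 m / 54.9 Ma = 0.000112 m/yr = 0.0112 cm/yr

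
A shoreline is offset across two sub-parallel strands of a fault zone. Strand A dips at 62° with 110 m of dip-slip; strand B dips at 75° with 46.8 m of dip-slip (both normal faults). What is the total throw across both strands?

142 m

throw_A = 110 × sin(62°) = 97.12 m
throw_B = 46.8 × sin(75°) = 45.21 m
total = 97.12 + 45.21 = 142 m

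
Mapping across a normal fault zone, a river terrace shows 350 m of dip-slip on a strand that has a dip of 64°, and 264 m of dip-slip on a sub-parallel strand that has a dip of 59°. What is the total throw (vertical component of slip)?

throw_A = 350 × sin(64°) = 314.6 m
throw_B = 264 × sin(59°) = 226.3 m
total = 314.6 + 226.3 = 541 m

541 m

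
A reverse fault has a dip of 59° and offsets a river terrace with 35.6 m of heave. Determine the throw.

throw = heave × tan(dip) = 35.6 × tan(59°) = 59.2 m

59.2 m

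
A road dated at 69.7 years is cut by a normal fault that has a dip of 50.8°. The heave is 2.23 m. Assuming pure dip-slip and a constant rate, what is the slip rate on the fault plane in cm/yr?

dip-slip = heave / cos(dip) = 2.23 m / cos(50.8°) = 3.528 m
rate = 3.528 m / 69.7 years = 0.0506 m/yr = 5.06 cm/yr

5.06 cm/yr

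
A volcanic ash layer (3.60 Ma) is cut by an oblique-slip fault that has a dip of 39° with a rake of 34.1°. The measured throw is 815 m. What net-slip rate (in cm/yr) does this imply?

dip-slip = throw / sin(dip) = 815 / sin(39°) = 1295 m
net slip = dip-slip / sin(rake) = 1295 / sin(34.1°) = 2310 m
rate = 2310 m / 3.60 Ma = 0.000642 m/yr = 0.0642 cm/yr

0.0642 cm/yr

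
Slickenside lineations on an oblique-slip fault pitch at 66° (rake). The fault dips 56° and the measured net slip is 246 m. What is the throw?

dip-slip = net slip × sin(rake) = 246 m × sin(66°) = 224.7 m
throw = dip-slip × sin(dip) = 224.7 × sin(56°) = 186 m

186 m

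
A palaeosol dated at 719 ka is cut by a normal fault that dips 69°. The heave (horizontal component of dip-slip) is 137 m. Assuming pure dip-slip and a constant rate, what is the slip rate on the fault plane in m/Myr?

dip-slip = heave / cos(dip) = 137 m / cos(69°) = 382.3 m
rate = 382.3 m / 719 ka = 0.000532 m/yr = 532 m/Myr

532 m/Myr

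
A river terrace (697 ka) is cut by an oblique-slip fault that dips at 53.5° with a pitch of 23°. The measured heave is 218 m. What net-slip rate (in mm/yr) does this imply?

dip-slip = heave / cos(dip) = 218 / cos(53.5°) = 366.5 m
net slip = dip-slip / sin(rake) = 366.5 / sin(23°) = 938 m
rate = 938 m / 697 ka = 0.00135 m/yr = 1.35 mm/yr

1.35 mm/yr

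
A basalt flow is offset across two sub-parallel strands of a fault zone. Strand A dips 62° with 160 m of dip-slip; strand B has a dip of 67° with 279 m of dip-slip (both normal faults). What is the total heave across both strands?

heave_A = 160 × cos(62°) = 75.12 m
heave_B = 279 × cos(67°) = 109 m
total = 75.12 + 109 = 184 m

184 m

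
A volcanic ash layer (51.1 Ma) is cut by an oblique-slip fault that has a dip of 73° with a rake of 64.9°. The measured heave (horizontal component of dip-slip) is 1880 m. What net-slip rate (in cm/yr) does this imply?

dip-slip = heave / cos(dip) = 1880 / cos(73°) = 6430 m
net slip = dip-slip / sin(rake) = 6430 / sin(64.9°) = 7101 m
rate = 7101 m / 51.1 Ma = 0.000139 m/yr = 0.0139 cm/yr

0.0139 cm/yr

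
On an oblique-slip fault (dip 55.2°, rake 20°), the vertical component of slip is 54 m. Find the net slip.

192 m

dip-slip = throw / sin(dip) = 54 / sin(55.2°) = 65.76 m
net slip = dip-slip / sin(rake) = 65.76 / sin(20°) = 192 m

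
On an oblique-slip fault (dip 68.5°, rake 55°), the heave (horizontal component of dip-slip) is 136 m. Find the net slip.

dip-slip = heave / cos(dip) = 136 / cos(68.5°) = 371.1 m
net slip = dip-slip / sin(rake) = 371.1 / sin(55°) = 453 m

453 m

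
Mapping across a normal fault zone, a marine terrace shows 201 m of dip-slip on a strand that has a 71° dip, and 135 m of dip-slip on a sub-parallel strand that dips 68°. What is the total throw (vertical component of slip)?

315 m

throw_A = 201 × sin(71°) = 190 m
throw_B = 135 × sin(68°) = 125.2 m
total = 190 + 125.2 = 315 m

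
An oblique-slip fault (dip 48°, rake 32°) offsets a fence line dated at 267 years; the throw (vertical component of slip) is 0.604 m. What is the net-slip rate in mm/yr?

dip-slip = throw / sin(dip) = 0.604 / sin(48°) = 0.8128 m
net slip = dip-slip / sin(rake) = 0.8128 / sin(32°) = 1.534 m
rate = 1.534 m / 267 years = 0.00574 m/yr = 5.74 mm/yr

5.74 mm/yr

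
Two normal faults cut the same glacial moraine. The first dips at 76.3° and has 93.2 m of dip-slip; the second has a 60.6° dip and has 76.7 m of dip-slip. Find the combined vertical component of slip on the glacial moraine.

throw_A = 93.2 × sin(76.3°) = 90.55 m
throw_B = 76.7 × sin(60.6°) = 66.82 m
total = 90.55 + 66.82 = 157 m

157 m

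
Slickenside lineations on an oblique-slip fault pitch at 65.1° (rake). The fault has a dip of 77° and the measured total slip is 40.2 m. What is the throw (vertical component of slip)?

dip-slip = net slip × sin(rake) = 40.2 m × sin(65.1°) = 36.46 m
throw = dip-slip × sin(dip) = 36.46 × sin(77°) = 35.5 m

35.5 m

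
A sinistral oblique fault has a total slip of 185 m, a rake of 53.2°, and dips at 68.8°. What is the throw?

dip-slip = net slip × sin(rake) = 185 m × sin(53.2°) = 148.1 m
throw = dip-slip × sin(dip) = 148.1 × sin(68.8°) = 138 m

138 m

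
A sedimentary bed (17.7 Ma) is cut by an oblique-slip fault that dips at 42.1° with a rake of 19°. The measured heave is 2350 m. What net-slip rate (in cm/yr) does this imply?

0.0550 cm/yr

dip-slip = heave / cos(dip) = 2350 / cos(42.1°) = 3167 m
net slip = dip-slip / sin(rake) = 3167 / sin(19°) = 9728 m
rate = 9728 m / 17.7 Ma = 0.000550 m/yr = 0.0550 cm/yr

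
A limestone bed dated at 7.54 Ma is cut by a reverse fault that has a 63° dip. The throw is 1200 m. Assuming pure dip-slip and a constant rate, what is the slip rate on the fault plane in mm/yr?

0.179 mm/yr

dip-slip = throw / sin(dip) = 1200 m / sin(63°) = 1347 m
rate = 1347 m / 7.54 Ma = 0.000179 m/yr = 0.179 mm/yr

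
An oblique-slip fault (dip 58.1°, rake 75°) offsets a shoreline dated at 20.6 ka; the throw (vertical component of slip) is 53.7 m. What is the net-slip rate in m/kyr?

3.18 m/kyr

dip-slip = throw / sin(dip) = 53.7 / sin(58.1°) = 63.25 m
net slip = dip-slip / sin(rake) = 63.25 / sin(75°) = 65.48 m
rate = 65.48 m / 20.6 ka = 0.00318 m/yr = 3.18 m/kyr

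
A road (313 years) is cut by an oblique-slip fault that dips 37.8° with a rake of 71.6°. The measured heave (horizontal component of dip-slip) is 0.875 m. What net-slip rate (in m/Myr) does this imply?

dip-slip = heave / cos(dip) = 0.875 / cos(37.8°) = 1.107 m
net slip = dip-slip / sin(rake) = 1.107 / sin(71.6°) = 1.167 m
rate = 1.167 m / 313 years = 0.00373 m/yr = 3730 m/Myr

3730 m/Myr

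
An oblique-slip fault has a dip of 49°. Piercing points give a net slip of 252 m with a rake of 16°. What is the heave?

dip-slip = net slip × sin(rake) = 252 m × sin(16°) = 69.46 m
heave = dip-slip × cos(dip) = 69.46 × cos(49°) = 45.6 m

45.6 m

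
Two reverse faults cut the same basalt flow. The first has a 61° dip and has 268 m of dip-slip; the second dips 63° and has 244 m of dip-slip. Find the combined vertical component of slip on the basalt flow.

throw_A = 268 × sin(61°) = 234.4 m
throw_B = 244 × sin(63°) = 217.4 m
total = 234.4 + 217.4 = 452 m

452 m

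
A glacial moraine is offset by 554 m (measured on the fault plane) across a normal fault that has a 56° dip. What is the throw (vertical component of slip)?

459 m

throw = dip-slip × sin(dip) = 554 m × sin(56°) = 459 m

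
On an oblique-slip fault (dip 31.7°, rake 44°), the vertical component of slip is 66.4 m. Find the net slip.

182 m

dip-slip = throw / sin(dip) = 66.4 / sin(31.7°) = 126.4 m
net slip = dip-slip / sin(rake) = 126.4 / sin(44°) = 182 m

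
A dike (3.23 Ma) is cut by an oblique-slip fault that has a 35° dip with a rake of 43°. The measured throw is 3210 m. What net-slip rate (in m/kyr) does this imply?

dip-slip = throw / sin(dip) = 3210 / sin(35°) = 5596 m
net slip = dip-slip / sin(rake) = 5596 / sin(43°) = 8206 m
rate = 8206 m / 3.23 Ma = 0.00254 m/yr = 2.54 m/kyr

2.54 m/kyr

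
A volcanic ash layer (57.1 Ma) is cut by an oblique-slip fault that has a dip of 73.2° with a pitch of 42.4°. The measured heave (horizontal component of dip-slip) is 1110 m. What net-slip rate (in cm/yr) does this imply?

dip-slip = heave / cos(dip) = 1110 / cos(73.2°) = 3840 m
net slip = dip-slip / sin(rake) = 3840 / sin(42.4°) = 5695 m
rate = 5695 m / 57.1 Ma = 0.0000997 m/yr = 0.00997 cm/yr

0.00997 cm/yr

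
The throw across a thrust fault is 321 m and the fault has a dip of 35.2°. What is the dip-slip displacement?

dip-slip = throw / sin(dip) = 321 / sin(35.2°) = 557 m

557 m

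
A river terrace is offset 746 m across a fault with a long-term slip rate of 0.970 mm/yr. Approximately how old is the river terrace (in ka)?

age = offset / rate = 746 m / (0.970 mm/yr) = 769000 yr = 769 ka

769 ka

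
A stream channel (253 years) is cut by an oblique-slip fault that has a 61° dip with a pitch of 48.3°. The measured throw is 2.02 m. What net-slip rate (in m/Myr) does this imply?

12200 m/Myr

dip-slip = throw / sin(dip) = 2.02 / sin(61°) = 2.310 m
net slip = dip-slip / sin(rake) = 2.310 / sin(48.3°) = 3.093 m
rate = 3.093 m / 253 years = 0.0122 m/yr = 12200 m/Myr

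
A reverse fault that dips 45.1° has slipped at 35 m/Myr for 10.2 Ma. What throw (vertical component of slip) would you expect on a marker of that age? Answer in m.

dip-slip = rate × time = 35 m/Myr × 10.2 Ma = 357 m
throw = dip-slip × sin(dip) = 357 × sin(45.1°) = 253 m

253 m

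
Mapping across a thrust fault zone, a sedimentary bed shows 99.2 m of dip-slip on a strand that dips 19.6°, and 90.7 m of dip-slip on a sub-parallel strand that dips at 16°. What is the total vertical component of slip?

throw_A = 99.2 × sin(19.6°) = 33.28 m
throw_B = 90.7 × sin(16°) = 25 m
total = 33.28 + 25 = 58.3 m

58.3 m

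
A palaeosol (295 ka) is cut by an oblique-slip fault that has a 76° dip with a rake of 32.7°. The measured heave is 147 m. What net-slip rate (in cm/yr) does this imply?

0.381 cm/yr

dip-slip = heave / cos(dip) = 147 / cos(76°) = 607.6 m
net slip = dip-slip / sin(rake) = 607.6 / sin(32.7°) = 1125 m
rate = 1125 m / 295 ka = 0.00381 m/yr = 0.381 cm/yr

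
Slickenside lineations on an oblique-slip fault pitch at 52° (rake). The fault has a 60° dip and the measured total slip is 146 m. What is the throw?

dip-slip = net slip × sin(rake) = 146 m × sin(52°) = 115 m
throw = dip-slip × sin(dip) = 115 × sin(60°) = 99.6 m

99.6 m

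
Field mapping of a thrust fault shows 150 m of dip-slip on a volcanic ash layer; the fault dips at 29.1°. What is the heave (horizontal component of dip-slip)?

131 m

heave = dip-slip × cos(dip) = 150 m × cos(29.1°) = 131 m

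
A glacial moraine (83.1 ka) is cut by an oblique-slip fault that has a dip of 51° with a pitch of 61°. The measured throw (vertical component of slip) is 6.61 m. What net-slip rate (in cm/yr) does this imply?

0.0117 cm/yr

dip-slip = throw / sin(dip) = 6.61 / sin(51°) = 8.505 m
net slip = dip-slip / sin(rake) = 8.505 / sin(61°) = 9.725 m
rate = 9.725 m / 83.1 ka = 0.000117 m/yr = 0.0117 cm/yr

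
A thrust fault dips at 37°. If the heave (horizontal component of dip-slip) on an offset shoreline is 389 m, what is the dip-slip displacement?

dip-slip = heave / cos(dip) = 389 / cos(37°) = 487 m

487 m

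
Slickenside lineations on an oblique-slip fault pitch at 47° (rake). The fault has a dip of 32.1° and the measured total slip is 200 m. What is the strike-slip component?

strike-slip = net slip × cos(rake) = 200 m × cos(47°) = 136 m

136 m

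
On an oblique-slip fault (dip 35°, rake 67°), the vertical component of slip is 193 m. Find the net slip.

dip-slip = throw / sin(dip) = 193 / sin(35°) = 336.5 m
net slip = dip-slip / sin(rake) = 336.5 / sin(67°) = 366 m

366 m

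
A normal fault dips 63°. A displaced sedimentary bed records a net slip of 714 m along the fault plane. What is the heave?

324 m

heave = dip-slip × cos(dip) = 714 m × cos(63°) = 324 m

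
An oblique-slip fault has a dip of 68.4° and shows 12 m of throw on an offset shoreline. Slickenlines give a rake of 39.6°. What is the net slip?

20.2 m

dip-slip = throw / sin(dip) = 12 / sin(68.4°) = 12.91 m
net slip = dip-slip / sin(rake) = 12.91 / sin(39.6°) = 20.2 m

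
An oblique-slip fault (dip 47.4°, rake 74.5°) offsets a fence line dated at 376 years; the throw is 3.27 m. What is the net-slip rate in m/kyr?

dip-slip = throw / sin(dip) = 3.27 / sin(47.4°) = 4.442 m
net slip = dip-slip / sin(rake) = 4.442 / sin(74.5°) = 4.610 m
rate = 4.610 m / 376 years = 0.0123 m/yr = 12.3 m/kyr

12.3 m/kyr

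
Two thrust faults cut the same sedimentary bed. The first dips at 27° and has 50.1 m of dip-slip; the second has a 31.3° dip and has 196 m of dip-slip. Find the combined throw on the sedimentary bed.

throw_A = 50.1 × sin(27°) = 22.74 m
throw_B = 196 × sin(31.3°) = 101.8 m
total = 22.74 + 101.8 = 125 m

125 m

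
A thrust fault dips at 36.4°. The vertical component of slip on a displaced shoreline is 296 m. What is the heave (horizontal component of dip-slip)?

401 m

heave = throw / tan(dip) = 296 / tan(36.4°) = 401 m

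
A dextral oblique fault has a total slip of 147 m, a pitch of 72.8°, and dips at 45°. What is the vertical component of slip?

dip-slip = net slip × sin(rake) = 147 m × sin(72.8°) = 140.4 m
throw = dip-slip × sin(dip) = 140.4 × sin(45°) = 99.3 m

99.3 m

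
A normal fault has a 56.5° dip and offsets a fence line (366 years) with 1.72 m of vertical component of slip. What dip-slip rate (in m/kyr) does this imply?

dip-slip = throw / sin(dip) = 1.72 m / sin(56.5°) = 2.063 m
rate = 2.063 m / 366 years = 0.00564 m/yr = 5.64 m/kyr

5.64 m/kyr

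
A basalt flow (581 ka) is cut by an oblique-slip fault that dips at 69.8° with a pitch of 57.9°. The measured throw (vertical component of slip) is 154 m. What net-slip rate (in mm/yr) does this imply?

dip-slip = throw / sin(dip) = 154 / sin(69.8°) = 164.1 m
net slip = dip-slip / sin(rake) = 164.1 / sin(57.9°) = 193.7 m
rate = 193.7 m / 581 ka = 0.000333 m/yr = 0.333 mm/yr

0.333 mm/yr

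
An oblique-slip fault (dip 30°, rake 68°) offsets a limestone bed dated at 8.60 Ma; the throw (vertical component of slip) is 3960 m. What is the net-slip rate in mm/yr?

0.993 mm/yr

dip-slip = throw / sin(dip) = 3960 / sin(30°) = 7920 m
net slip = dip-slip / sin(rake) = 7920 / sin(68°) = 8542 m
rate = 8542 m / 8.60 Ma = 0.000993 m/yr = 0.993 mm/yr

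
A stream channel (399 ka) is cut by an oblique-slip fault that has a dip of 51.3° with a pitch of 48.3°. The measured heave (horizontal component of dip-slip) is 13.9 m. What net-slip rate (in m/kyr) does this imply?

dip-slip = heave / cos(dip) = 13.9 / cos(51.3°) = 22.23 m
net slip = dip-slip / sin(rake) = 22.23 / sin(48.3°) = 29.78 m
rate = 29.78 m / 399 ka = 0.0000746 m/yr = 0.0746 m/kyr

0.0746 m/kyr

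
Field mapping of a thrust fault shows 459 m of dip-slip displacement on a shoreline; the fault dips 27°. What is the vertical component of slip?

208 m

throw = dip-slip × sin(dip) = 459 m × sin(27°) = 208 m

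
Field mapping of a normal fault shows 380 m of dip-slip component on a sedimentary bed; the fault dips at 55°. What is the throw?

throw = dip-slip × sin(dip) = 380 m × sin(55°) = 311 m

311 m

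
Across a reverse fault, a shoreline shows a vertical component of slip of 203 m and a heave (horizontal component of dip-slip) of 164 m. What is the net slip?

261 m

net slip = √(throw² + heave²) = √(203² + 164²) = 261 m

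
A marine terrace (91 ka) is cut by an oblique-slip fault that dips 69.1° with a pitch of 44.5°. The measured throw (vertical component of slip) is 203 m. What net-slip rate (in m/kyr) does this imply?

3.41 m/kyr

dip-slip = throw / sin(dip) = 203 / sin(69.1°) = 217.3 m
net slip = dip-slip / sin(rake) = 217.3 / sin(44.5°) = 310 m
rate = 310 m / 91 ka = 0.00341 m/yr = 3.41 m/kyr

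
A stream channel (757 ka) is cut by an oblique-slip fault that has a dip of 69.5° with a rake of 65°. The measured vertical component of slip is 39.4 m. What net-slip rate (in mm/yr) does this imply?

dip-slip = throw / sin(dip) = 39.4 / sin(69.5°) = 42.06 m
net slip = dip-slip / sin(rake) = 42.06 / sin(65°) = 46.41 m
rate = 46.41 m / 757 ka = 0.0000613 m/yr = 0.0613 mm/yr

0.0613 mm/yr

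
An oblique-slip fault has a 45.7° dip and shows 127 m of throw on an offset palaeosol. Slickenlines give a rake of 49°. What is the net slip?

235 m

dip-slip = throw / sin(dip) = 127 / sin(45.7°) = 177.5 m
net slip = dip-slip / sin(rake) = 177.5 / sin(49°) = 235 m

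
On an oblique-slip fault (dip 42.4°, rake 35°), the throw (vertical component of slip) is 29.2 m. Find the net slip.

dip-slip = throw / sin(dip) = 29.2 / sin(42.4°) = 43.30 m
net slip = dip-slip / sin(rake) = 43.30 / sin(35°) = 75.5 m

75.5 m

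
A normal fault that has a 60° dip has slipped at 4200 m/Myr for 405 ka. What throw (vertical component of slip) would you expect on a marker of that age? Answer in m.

1470 m

dip-slip = rate × time = 4200 m/Myr × 405 ka = 1701 m
throw = dip-slip × sin(dip) = 1701 × sin(60°) = 1470 m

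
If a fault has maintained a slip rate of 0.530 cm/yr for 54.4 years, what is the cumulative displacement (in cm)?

slip = rate × time = 0.530 cm/yr × 54.4 years = 0.288 m = 28.8 cm

28.8 cm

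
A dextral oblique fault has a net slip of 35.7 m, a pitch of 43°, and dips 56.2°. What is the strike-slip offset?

26.1 m

strike-slip = net slip × cos(rake) = 35.7 m × cos(43°) = 26.1 m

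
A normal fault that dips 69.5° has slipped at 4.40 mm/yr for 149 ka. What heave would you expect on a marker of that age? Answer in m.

230 m

dip-slip = rate × time = 4.40 mm/yr × 149 ka = 655.6 m
heave = dip-slip × cos(dip) = 655.6 × cos(69.5°) = 230 m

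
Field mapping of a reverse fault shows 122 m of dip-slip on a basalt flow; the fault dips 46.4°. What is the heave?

heave = dip-slip × cos(dip) = 122 m × cos(46.4°) = 84.1 m

84.1 m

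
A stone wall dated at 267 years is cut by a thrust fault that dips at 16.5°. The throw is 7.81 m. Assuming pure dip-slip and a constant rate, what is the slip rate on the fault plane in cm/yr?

10.3 cm/yr

dip-slip = throw / sin(dip) = 7.81 m / sin(16.5°) = 27.50 m
rate = 27.50 m / 267 years = 0.103 m/yr = 10.3 cm/yr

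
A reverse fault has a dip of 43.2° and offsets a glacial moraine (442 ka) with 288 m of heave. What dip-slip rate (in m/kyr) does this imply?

dip-slip = heave / cos(dip) = 288 m / cos(43.2°) = 395.1 m
rate = 395.1 m / 442 ka = 0.000894 m/yr = 0.894 m/kyr

0.894 m/kyr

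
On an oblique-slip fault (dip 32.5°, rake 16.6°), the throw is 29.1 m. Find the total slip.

190 m

dip-slip = throw / sin(dip) = 29.1 / sin(32.5°) = 54.16 m
net slip = dip-slip / sin(rake) = 54.16 / sin(16.6°) = 190 m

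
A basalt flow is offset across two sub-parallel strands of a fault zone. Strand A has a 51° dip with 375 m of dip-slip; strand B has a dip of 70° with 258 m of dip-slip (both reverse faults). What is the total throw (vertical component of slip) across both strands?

throw_A = 375 × sin(51°) = 291.4 m
throw_B = 258 × sin(70°) = 242.4 m
total = 291.4 + 242.4 = 534 m

534 m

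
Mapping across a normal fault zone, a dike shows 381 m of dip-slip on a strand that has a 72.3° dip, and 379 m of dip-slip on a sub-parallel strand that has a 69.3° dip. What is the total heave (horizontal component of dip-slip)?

250 m

heave_A = 381 × cos(72.3°) = 115.8 m
heave_B = 379 × cos(69.3°) = 134 m
total = 115.8 + 134 = 250 m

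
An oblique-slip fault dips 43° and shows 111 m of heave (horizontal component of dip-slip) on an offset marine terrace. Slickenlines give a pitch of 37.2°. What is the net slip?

dip-slip = heave / cos(dip) = 111 / cos(43°) = 151.8 m
net slip = dip-slip / sin(rake) = 151.8 / sin(37.2°) = 251 m

251 m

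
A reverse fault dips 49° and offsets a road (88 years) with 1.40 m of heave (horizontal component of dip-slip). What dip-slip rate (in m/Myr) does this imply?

dip-slip = heave / cos(dip) = 1.40 m / cos(49°) = 2.134 m
rate = 2.134 m / 88 years = 0.0242 m/yr = 24200 m/Myr

24200 m/Myr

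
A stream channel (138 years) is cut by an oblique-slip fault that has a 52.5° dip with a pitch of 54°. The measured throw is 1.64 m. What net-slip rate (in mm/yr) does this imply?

dip-slip = throw / sin(dip) = 1.64 / sin(52.5°) = 2.067 m
net slip = dip-slip / sin(rake) = 2.067 / sin(54°) = 2.555 m
rate = 2.555 m / 138 years = 0.0185 m/yr = 18.5 mm/yr

18.5 mm/yr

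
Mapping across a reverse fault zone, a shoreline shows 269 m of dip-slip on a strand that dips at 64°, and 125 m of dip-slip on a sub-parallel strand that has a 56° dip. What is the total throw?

throw_A = 269 × sin(64°) = 241.8 m
throw_B = 125 × sin(56°) = 103.6 m
total = 241.8 + 103.6 = 345 m

345 m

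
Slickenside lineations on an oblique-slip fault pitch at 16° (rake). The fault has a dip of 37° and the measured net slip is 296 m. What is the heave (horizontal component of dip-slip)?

65.2 m

dip-slip = net slip × sin(rake) = 296 m × sin(16°) = 81.59 m
heave = dip-slip × cos(dip) = 81.59 × cos(37°) = 65.2 m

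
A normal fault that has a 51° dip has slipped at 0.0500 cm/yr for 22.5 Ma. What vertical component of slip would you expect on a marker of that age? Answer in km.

dip-slip = rate × time = 0.0500 cm/yr × 22.5 Ma = 11250 m
throw = dip-slip × sin(dip) = 11250 × sin(51°) = 8740 m = 8.74 km

8.74 km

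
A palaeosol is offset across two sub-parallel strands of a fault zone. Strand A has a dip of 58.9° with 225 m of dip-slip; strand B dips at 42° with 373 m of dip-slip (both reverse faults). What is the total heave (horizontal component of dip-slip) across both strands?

393 m

heave_A = 225 × cos(58.9°) = 116.2 m
heave_B = 373 × cos(42°) = 277.2 m
total = 116.2 + 277.2 = 393 m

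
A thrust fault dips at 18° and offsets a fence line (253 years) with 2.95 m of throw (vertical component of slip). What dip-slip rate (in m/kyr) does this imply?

dip-slip = throw / sin(dip) = 2.95 m / sin(18°) = 9.546 m
rate = 9.546 m / 253 years = 0.0377 m/yr = 37.7 m/kyr

37.7 m/kyr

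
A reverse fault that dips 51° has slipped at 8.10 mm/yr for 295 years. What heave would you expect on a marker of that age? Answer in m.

dip-slip = rate × time = 8.10 mm/yr × 295 years = 2.389 m
heave = dip-slip × cos(dip) = 2.389 × cos(51°) = 1.50 m

1.50 m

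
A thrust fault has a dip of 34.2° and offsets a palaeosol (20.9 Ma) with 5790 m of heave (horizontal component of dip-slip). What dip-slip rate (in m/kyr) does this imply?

0.335 m/kyr

dip-slip = heave / cos(dip) = 5790 m / cos(34.2°) = 7001 m
rate = 7001 m / 20.9 Ma = 0.000335 m/yr = 0.335 m/kyr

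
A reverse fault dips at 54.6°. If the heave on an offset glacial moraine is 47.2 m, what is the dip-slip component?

dip-slip = heave / cos(dip) = 47.2 / cos(54.6°) = 81.5 m

81.5 m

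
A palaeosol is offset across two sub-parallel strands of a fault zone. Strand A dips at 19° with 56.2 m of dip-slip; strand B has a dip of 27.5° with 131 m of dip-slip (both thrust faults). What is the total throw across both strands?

throw_A = 56.2 × sin(19°) = 18.30 m
throw_B = 131 × sin(27.5°) = 60.49 m
total = 18.30 + 60.49 = 78.8 m

78.8 m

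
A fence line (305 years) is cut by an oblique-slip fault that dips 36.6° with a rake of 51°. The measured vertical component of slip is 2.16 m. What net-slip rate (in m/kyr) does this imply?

dip-slip = throw / sin(dip) = 2.16 / sin(36.6°) = 3.623 m
net slip = dip-slip / sin(rake) = 3.623 / sin(51°) = 4.662 m
rate = 4.662 m / 305 years = 0.0153 m/yr = 15.3 m/kyr

15.3 m/kyr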